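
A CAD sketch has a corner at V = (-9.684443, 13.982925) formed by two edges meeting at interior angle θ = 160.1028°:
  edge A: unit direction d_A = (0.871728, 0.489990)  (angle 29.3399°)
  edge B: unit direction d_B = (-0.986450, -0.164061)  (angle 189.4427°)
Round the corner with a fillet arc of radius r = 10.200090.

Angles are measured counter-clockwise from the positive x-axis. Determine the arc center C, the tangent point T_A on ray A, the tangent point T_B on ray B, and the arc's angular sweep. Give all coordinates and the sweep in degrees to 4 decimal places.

bisector direction at 109.3913° = (-0.332018,0.943273)
center distance |VC| = r/sin(θ/2) = 10.200090/sin(80.0514°) = 10.355809
C = V + |VC|·bis = (-13.1228,23.7513)
T_A = V + ((C−V)·d_A)·d_A = V + 1.7891·d_A = (-8.1248,14.8596)
T_B = V + ((C−V)·d_B)·d_B = V + 1.7891·d_B = (-11.4493,13.6894)
sweep = 180° − θ = 19.8972°

center=(-13.1228,23.7513) T_A=(-8.1248,14.8596) T_B=(-11.4493,13.6894) sweep=19.8972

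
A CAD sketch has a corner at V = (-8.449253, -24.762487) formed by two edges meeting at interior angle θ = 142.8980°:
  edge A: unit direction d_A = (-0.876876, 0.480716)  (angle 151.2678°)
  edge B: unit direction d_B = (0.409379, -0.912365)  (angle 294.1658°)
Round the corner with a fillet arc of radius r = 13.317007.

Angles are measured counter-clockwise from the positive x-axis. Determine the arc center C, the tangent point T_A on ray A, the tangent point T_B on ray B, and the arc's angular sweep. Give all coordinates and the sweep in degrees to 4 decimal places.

center=(-18.7697,-34.2915) T_A=(-12.3680,-22.6142) T_B=(-6.6197,-28.8398) sweep=37.1020

bisector direction at 222.7168° = (-0.734716,-0.678375)
center distance |VC| = r/sin(θ/2) = 13.317007/sin(71.4490°) = 14.046871
C = V + |VC|·bis = (-18.7697,-34.2915)
T_A = V + ((C−V)·d_A)·d_A = V + 4.4690·d_A = (-12.3680,-22.6142)
T_B = V + ((C−V)·d_B)·d_B = V + 4.4690·d_B = (-6.6197,-28.8398)
sweep = 180° − θ = 37.1020°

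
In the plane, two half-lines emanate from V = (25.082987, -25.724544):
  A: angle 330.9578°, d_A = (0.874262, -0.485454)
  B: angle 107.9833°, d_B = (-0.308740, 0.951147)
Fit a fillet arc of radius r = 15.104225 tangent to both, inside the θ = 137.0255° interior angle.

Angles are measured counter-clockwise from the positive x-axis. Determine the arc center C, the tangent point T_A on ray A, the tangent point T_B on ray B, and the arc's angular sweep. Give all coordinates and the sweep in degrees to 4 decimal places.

center=(37.6136,-15.4059) T_A=(30.2812,-28.6110) T_B=(23.2473,-20.0692) sweep=42.9745

bisector direction at 39.4706° = (0.771951,0.635682)
center distance |VC| = r/sin(θ/2) = 15.104225/sin(68.5127°) = 16.232391
C = V + |VC|·bis = (37.6136,-15.4059)
T_A = V + ((C−V)·d_A)·d_A = V + 5.9458·d_A = (30.2812,-28.6110)
T_B = V + ((C−V)·d_B)·d_B = V + 5.9458·d_B = (23.2473,-20.0692)
sweep = 180° − θ = 42.9745°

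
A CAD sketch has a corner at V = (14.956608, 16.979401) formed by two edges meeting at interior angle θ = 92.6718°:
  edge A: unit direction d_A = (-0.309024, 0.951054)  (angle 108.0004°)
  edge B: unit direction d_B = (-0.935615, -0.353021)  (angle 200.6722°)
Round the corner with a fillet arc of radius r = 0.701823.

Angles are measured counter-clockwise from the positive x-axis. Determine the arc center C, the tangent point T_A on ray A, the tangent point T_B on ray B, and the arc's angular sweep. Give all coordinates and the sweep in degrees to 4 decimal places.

bisector direction at 154.3363° = (-0.901352,0.433088)
center distance |VC| = r/sin(θ/2) = 0.701823/sin(46.3359°) = 0.970173
C = V + |VC|·bis = (14.0821,17.3996)
T_A = V + ((C−V)·d_A)·d_A = V + 0.6698·d_A = (14.7496,17.6165)
T_B = V + ((C−V)·d_B)·d_B = V + 0.6698·d_B = (14.3299,16.7429)
sweep = 180° − θ = 87.3282°

center=(14.0821,17.3996) T_A=(14.7496,17.6165) T_B=(14.3299,16.7429) sweep=87.3282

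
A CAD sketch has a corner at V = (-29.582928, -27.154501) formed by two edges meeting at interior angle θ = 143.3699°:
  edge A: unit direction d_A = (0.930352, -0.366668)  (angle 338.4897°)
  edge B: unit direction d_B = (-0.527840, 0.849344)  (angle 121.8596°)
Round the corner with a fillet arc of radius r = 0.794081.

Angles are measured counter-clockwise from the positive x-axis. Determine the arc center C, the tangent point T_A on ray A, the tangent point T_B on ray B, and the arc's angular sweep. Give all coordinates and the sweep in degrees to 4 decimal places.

center=(-29.0472,-26.5121) T_A=(-29.3384,-27.2509) T_B=(-29.7217,-26.9313) sweep=36.6301

bisector direction at 50.1747° = (0.640450,0.768000)
center distance |VC| = r/sin(θ/2) = 0.794081/sin(71.6850°) = 0.836453
C = V + |VC|·bis = (-29.0472,-26.5121)
T_A = V + ((C−V)·d_A)·d_A = V + 0.2628·d_A = (-29.3384,-27.2509)
T_B = V + ((C−V)·d_B)·d_B = V + 0.2628·d_B = (-29.7217,-26.9313)
sweep = 180° − θ = 36.6301°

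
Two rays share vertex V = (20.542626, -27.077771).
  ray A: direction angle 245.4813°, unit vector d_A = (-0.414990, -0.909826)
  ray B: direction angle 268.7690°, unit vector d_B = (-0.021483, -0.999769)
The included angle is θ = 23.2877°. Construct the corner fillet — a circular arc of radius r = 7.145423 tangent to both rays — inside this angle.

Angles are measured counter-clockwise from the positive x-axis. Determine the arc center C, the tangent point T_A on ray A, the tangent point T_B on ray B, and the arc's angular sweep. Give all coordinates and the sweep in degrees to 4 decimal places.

bisector direction at 257.1252° = (-0.222822,-0.974859)
center distance |VC| = r/sin(θ/2) = 7.145423/sin(11.6439°) = 35.403604
C = V + |VC|·bis = (12.6539,-61.5913)
T_A = V + ((C−V)·d_A)·d_A = V + 34.6750·d_A = (6.1528,-58.6260)
T_B = V + ((C−V)·d_B)·d_B = V + 34.6750·d_B = (19.7977,-61.7448)
sweep = 180° − θ = 156.7123°

center=(12.6539,-61.5913) T_A=(6.1528,-58.6260) T_B=(19.7977,-61.7448) sweep=156.7123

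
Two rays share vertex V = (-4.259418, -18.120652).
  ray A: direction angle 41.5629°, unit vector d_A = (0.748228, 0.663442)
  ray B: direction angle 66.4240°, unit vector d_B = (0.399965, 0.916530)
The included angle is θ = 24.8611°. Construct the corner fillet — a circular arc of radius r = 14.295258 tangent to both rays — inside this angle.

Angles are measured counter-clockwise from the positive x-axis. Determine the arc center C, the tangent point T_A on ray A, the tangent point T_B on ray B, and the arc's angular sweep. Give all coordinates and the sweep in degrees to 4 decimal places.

center=(34.7818,35.6021) T_A=(44.2659,24.9060) T_B=(21.6798,41.3197) sweep=155.1389

bisector direction at 53.9935° = (0.587878,0.808950)
center distance |VC| = r/sin(θ/2) = 14.295258/sin(12.4306°) = 66.410480
C = V + |VC|·bis = (34.7818,35.6021)
T_A = V + ((C−V)·d_A)·d_A = V + 64.8537·d_A = (44.2659,24.9060)
T_B = V + ((C−V)·d_B)·d_B = V + 64.8537·d_B = (21.6798,41.3197)
sweep = 180° − θ = 155.1389°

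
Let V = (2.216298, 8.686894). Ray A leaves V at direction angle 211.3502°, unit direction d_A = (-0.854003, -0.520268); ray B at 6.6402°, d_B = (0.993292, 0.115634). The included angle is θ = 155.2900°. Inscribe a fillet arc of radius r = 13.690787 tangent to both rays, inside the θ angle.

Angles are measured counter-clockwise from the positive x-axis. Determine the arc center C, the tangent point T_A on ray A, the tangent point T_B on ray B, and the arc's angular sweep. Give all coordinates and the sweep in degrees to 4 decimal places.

center=(6.7781,-4.5653) T_A=(-0.3447,7.1267) T_B=(5.1950,9.0337) sweep=24.7100

bisector direction at 288.9952° = (0.325489,-0.945546)
center distance |VC| = r/sin(θ/2) = 13.690787/sin(77.6450°) = 14.015374
C = V + |VC|·bis = (6.7781,-4.5653)
T_A = V + ((C−V)·d_A)·d_A = V + 2.9988·d_A = (-0.3447,7.1267)
T_B = V + ((C−V)·d_B)·d_B = V + 2.9988·d_B = (5.1950,9.0337)
sweep = 180° − θ = 24.7100°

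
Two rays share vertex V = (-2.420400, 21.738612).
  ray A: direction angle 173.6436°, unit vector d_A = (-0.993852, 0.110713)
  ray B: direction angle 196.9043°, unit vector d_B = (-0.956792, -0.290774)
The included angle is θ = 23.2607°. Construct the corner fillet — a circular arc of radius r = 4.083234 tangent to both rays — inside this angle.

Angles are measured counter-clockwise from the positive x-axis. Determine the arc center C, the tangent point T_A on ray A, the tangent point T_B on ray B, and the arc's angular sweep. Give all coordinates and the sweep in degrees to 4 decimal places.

center=(-22.5891,19.8769) T_A=(-22.1370,23.9350) T_B=(-21.4018,15.9701) sweep=156.7393

bisector direction at 185.2739° = (-0.995767,-0.091918)
center distance |VC| = r/sin(θ/2) = 4.083234/sin(11.6303°) = 20.254460
C = V + |VC|·bis = (-22.5891,19.8769)
T_A = V + ((C−V)·d_A)·d_A = V + 19.8386·d_A = (-22.1370,23.9350)
T_B = V + ((C−V)·d_B)·d_B = V + 19.8386·d_B = (-21.4018,15.9701)
sweep = 180° − θ = 156.7393°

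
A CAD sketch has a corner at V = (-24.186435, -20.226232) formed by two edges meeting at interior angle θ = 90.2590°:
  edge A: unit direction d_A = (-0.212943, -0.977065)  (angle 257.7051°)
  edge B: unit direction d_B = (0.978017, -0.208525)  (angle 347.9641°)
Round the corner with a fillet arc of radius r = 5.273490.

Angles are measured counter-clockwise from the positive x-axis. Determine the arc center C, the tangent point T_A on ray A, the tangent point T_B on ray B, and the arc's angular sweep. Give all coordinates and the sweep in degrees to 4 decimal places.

bisector direction at 302.8346° = (0.542216,-0.840239)
center distance |VC| = r/sin(θ/2) = 5.273490/sin(45.1295°) = 7.441042
C = V + |VC|·bis = (-20.1518,-26.4785)
T_A = V + ((C−V)·d_A)·d_A = V + 5.2497·d_A = (-25.3043,-25.3555)
T_B = V + ((C−V)·d_B)·d_B = V + 5.2497·d_B = (-19.0521,-21.3209)
sweep = 180° − θ = 89.7410°

center=(-20.1518,-26.4785) T_A=(-25.3043,-25.3555) T_B=(-19.0521,-21.3209) sweep=89.7410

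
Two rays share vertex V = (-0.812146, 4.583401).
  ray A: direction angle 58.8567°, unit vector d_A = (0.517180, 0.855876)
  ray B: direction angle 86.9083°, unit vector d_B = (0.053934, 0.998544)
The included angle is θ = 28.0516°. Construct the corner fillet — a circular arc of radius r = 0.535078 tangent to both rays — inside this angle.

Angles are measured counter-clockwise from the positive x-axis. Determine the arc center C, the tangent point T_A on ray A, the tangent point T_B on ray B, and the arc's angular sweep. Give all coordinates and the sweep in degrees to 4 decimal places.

bisector direction at 72.8825° = (0.294332,0.955703)
center distance |VC| = r/sin(θ/2) = 0.535078/sin(14.0258°) = 2.207793
C = V + |VC|·bis = (-0.1623,6.6934)
T_A = V + ((C−V)·d_A)·d_A = V + 2.1420·d_A = (0.2956,6.4167)
T_B = V + ((C−V)·d_B)·d_B = V + 2.1420·d_B = (-0.6966,6.7223)
sweep = 180° − θ = 151.9484°

center=(-0.1623,6.6934) T_A=(0.2956,6.4167) T_B=(-0.6966,6.7223) sweep=151.9484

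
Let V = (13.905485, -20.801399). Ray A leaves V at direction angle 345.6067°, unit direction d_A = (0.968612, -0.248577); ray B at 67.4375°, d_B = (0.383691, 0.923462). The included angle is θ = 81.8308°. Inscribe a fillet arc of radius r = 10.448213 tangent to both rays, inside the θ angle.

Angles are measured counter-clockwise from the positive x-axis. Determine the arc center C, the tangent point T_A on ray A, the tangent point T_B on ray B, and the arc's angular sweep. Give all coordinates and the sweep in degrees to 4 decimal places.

center=(28.1795,-13.6778) T_A=(25.5823,-23.7980) T_B=(18.5310,-9.6689) sweep=98.1692

bisector direction at 26.5221° = (0.894762,0.446543)
center distance |VC| = r/sin(θ/2) = 10.448213/sin(40.9154°) = 15.952835
C = V + |VC|·bis = (28.1795,-13.6778)
T_A = V + ((C−V)·d_A)·d_A = V + 12.0552·d_A = (25.5823,-23.7980)
T_B = V + ((C−V)·d_B)·d_B = V + 12.0552·d_B = (18.5310,-9.6689)
sweep = 180° − θ = 98.1692°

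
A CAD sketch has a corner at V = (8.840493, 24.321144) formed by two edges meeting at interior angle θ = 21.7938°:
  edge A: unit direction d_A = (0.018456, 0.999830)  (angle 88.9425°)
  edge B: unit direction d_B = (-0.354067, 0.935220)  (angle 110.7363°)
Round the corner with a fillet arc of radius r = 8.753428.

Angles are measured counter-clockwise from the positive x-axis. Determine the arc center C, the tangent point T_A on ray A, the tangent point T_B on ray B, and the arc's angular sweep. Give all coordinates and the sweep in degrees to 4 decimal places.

bisector direction at 99.8394° = (-0.170887,0.985291)
center distance |VC| = r/sin(θ/2) = 8.753428/sin(10.8969°) = 46.304067
C = V + |VC|·bis = (0.9277,69.9441)
T_A = V + ((C−V)·d_A)·d_A = V + 45.4692·d_A = (9.6797,69.7826)
T_B = V + ((C−V)·d_B)·d_B = V + 45.4692·d_B = (-7.2587,66.8448)
sweep = 180° − θ = 158.2062°

center=(0.9277,69.9441) T_A=(9.6797,69.7826) T_B=(-7.2587,66.8448) sweep=158.2062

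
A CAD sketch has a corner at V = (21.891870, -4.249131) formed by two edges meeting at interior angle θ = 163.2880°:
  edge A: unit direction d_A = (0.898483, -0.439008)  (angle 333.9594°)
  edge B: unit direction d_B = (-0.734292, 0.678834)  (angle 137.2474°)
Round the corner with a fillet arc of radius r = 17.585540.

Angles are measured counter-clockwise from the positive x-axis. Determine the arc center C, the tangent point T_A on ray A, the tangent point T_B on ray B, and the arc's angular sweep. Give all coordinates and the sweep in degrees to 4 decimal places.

center=(31.9329,10.4172) T_A=(24.2127,-5.3831) T_B=(19.9952,-2.4957) sweep=16.7120

bisector direction at 55.6034° = (0.564918,0.825147)
center distance |VC| = r/sin(θ/2) = 17.585540/sin(81.6440°) = 17.774227
C = V + |VC|·bis = (31.9329,10.4172)
T_A = V + ((C−V)·d_A)·d_A = V + 2.5830·d_A = (24.2127,-5.3831)
T_B = V + ((C−V)·d_B)·d_B = V + 2.5830·d_B = (19.9952,-2.4957)
sweep = 180° − θ = 16.7120°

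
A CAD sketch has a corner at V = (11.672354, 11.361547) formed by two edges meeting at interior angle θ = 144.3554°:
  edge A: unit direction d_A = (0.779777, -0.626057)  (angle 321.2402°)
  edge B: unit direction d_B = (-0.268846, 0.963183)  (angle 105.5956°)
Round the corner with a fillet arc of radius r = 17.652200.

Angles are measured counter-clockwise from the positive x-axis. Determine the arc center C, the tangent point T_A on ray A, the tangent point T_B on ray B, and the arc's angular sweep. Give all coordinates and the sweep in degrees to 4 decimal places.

center=(27.1489,21.5734) T_A=(16.0977,7.8086) T_B=(10.1466,16.8277) sweep=35.6446

bisector direction at 33.4179° = (0.834676,0.550742)
center distance |VC| = r/sin(θ/2) = 17.652200/sin(72.1777°) = 18.542025
C = V + |VC|·bis = (27.1489,21.5734)
T_A = V + ((C−V)·d_A)·d_A = V + 5.6751·d_A = (16.0977,7.8086)
T_B = V + ((C−V)·d_B)·d_B = V + 5.6751·d_B = (10.1466,16.8277)
sweep = 180° − θ = 35.6446°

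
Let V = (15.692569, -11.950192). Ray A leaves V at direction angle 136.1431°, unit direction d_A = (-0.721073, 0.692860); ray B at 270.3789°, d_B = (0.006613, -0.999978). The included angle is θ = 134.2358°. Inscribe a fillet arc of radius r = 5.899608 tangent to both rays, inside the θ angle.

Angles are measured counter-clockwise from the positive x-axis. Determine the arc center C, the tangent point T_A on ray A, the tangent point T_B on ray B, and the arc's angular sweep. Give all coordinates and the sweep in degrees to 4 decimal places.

center=(9.8096,-14.4791) T_A=(13.8972,-10.2250) T_B=(15.7090,-14.4401) sweep=45.7642

bisector direction at 203.2610° = (-0.918715,-0.394920)
center distance |VC| = r/sin(θ/2) = 5.899608/sin(67.1179°) = 6.403521
C = V + |VC|·bis = (9.8096,-14.4791)
T_A = V + ((C−V)·d_A)·d_A = V + 2.4899·d_A = (13.8972,-10.2250)
T_B = V + ((C−V)·d_B)·d_B = V + 2.4899·d_B = (15.7090,-14.4401)
sweep = 180° − θ = 45.7642°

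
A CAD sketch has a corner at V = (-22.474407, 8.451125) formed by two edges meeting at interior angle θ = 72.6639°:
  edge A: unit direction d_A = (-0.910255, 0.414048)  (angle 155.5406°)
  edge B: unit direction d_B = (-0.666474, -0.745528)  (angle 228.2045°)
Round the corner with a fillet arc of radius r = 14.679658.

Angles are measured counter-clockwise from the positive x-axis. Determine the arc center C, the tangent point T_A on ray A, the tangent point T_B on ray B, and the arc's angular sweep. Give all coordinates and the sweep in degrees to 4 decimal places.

center=(-46.7217,3.3535) T_A=(-40.6436,16.7158) T_B=(-35.7776,-6.4301) sweep=107.3361

bisector direction at 191.8726° = (-0.978608,-0.205735)
center distance |VC| = r/sin(θ/2) = 14.679658/sin(36.3319°) = 24.777362
C = V + |VC|·bis = (-46.7217,3.3535)
T_A = V + ((C−V)·d_A)·d_A = V + 19.9606·d_A = (-40.6436,16.7158)
T_B = V + ((C−V)·d_B)·d_B = V + 19.9606·d_B = (-35.7776,-6.4301)
sweep = 180° − θ = 107.3361°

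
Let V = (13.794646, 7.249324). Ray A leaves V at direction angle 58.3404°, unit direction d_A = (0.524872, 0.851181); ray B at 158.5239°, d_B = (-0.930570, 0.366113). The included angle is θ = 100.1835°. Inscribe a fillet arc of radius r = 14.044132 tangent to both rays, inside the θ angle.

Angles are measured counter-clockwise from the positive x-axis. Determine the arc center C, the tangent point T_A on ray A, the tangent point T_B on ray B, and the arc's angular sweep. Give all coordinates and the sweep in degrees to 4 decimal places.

center=(8.0058,24.6188) T_A=(19.9599,17.2474) T_B=(2.8640,11.5497) sweep=79.8165

bisector direction at 108.4322° = (-0.316181,0.948699)
center distance |VC| = r/sin(θ/2) = 14.044132/sin(50.0917°) = 18.308735
C = V + |VC|·bis = (8.0058,24.6188)
T_A = V + ((C−V)·d_A)·d_A = V + 11.7462·d_A = (19.9599,17.2474)
T_B = V + ((C−V)·d_B)·d_B = V + 11.7462·d_B = (2.8640,11.5497)
sweep = 180° − θ = 79.8165°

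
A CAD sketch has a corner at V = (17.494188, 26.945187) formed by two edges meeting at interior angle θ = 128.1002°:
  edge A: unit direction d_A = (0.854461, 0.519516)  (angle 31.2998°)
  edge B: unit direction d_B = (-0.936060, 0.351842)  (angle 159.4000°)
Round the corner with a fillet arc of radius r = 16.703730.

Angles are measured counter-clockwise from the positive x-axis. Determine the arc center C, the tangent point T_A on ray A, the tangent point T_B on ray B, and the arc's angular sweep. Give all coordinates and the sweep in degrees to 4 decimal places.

center=(15.7621,45.4410) T_A=(24.4400,31.1683) T_B=(9.8851,29.8053) sweep=51.8998

bisector direction at 95.3499° = (-0.093238,0.995644)
center distance |VC| = r/sin(θ/2) = 16.703730/sin(64.0501°) = 18.576687
C = V + |VC|·bis = (15.7621,45.4410)
T_A = V + ((C−V)·d_A)·d_A = V + 8.1289·d_A = (24.4400,31.1683)
T_B = V + ((C−V)·d_B)·d_B = V + 8.1289·d_B = (9.8851,29.8053)
sweep = 180° − θ = 51.8998°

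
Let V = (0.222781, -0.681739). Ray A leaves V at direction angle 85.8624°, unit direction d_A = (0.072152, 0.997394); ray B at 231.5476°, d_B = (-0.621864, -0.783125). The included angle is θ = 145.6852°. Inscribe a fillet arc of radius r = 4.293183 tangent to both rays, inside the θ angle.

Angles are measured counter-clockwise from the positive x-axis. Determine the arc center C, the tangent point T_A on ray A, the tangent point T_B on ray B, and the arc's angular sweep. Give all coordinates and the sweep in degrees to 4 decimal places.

center=(-3.9636,0.9500) T_A=(0.3184,0.6403) T_B=(-0.6015,-1.7197) sweep=34.3148

bisector direction at 158.7050° = (-0.931723,0.363170)
center distance |VC| = r/sin(θ/2) = 4.293183/sin(72.8426°) = 4.493137
C = V + |VC|·bis = (-3.9636,0.9500)
T_A = V + ((C−V)·d_A)·d_A = V + 1.3255·d_A = (0.3184,0.6403)
T_B = V + ((C−V)·d_B)·d_B = V + 1.3255·d_B = (-0.6015,-1.7197)
sweep = 180° − θ = 34.3148°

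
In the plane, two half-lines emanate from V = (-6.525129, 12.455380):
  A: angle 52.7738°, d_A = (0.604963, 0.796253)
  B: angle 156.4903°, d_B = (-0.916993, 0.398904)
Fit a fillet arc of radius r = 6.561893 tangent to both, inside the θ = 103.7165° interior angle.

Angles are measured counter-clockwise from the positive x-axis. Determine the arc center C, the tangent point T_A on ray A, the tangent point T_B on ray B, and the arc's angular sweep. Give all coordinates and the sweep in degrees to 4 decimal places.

center=(-8.6327,20.5281) T_A=(-3.4078,16.5584) T_B=(-11.2503,14.5109) sweep=76.2835

bisector direction at 104.6320° = (-0.252611,0.967568)
center distance |VC| = r/sin(θ/2) = 6.561893/sin(51.8582°) = 8.343314
C = V + |VC|·bis = (-8.6327,20.5281)
T_A = V + ((C−V)·d_A)·d_A = V + 5.1529·d_A = (-3.4078,16.5584)
T_B = V + ((C−V)·d_B)·d_B = V + 5.1529·d_B = (-11.2503,14.5109)
sweep = 180° − θ = 76.2835°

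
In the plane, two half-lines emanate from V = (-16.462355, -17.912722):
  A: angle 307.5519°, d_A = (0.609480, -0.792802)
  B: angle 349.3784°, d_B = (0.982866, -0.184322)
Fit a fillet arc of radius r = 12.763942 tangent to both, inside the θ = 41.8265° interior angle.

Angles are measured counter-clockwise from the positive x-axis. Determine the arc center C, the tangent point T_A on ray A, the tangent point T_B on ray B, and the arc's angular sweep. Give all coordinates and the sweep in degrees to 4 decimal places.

center=(14.0149,-36.6147) T_A=(3.8957,-44.3941) T_B=(16.3676,-24.0695) sweep=138.1735

bisector direction at 328.4651° = (0.852322,-0.523017)
center distance |VC| = r/sin(θ/2) = 12.763942/sin(20.9133°) = 35.757943
C = V + |VC|·bis = (14.0149,-36.6147)
T_A = V + ((C−V)·d_A)·d_A = V + 33.4023·d_A = (3.8957,-44.3941)
T_B = V + ((C−V)·d_B)·d_B = V + 33.4023·d_B = (16.3676,-24.0695)
sweep = 180° − θ = 138.1735°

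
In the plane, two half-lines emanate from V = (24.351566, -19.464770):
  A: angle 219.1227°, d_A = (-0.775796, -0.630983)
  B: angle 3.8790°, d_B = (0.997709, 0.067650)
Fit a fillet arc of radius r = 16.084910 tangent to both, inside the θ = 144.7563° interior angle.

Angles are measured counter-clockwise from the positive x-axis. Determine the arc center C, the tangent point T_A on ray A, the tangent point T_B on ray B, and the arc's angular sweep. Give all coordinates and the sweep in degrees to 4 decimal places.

bisector direction at 291.5009° = (0.366515,-0.930412)
center distance |VC| = r/sin(θ/2) = 16.084910/sin(72.3782°) = 16.876851
C = V + |VC|·bis = (30.5372,-35.1672)
T_A = V + ((C−V)·d_A)·d_A = V + 5.1092·d_A = (20.3879,-22.6886)
T_B = V + ((C−V)·d_B)·d_B = V + 5.1092·d_B = (29.4490,-19.1191)
sweep = 180° − θ = 35.2437°

center=(30.5372,-35.1672) T_A=(20.3879,-22.6886) T_B=(29.4490,-19.1191) sweep=35.2437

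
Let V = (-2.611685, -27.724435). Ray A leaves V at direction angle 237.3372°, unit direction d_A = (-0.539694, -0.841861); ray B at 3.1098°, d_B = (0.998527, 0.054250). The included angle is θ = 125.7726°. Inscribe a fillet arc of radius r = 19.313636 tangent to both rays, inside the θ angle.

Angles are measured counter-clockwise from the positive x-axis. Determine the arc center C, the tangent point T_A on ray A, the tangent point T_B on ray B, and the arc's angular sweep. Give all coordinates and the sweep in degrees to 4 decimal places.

center=(8.3106,-46.4731) T_A=(-7.9488,-36.0497) T_B=(7.2629,-27.1880) sweep=54.2274

bisector direction at 300.2235° = (0.503374,-0.864068)
center distance |VC| = r/sin(θ/2) = 19.313636/sin(62.8863°) = 21.698183
C = V + |VC|·bis = (8.3106,-46.4731)
T_A = V + ((C−V)·d_A)·d_A = V + 9.8891·d_A = (-7.9488,-36.0497)
T_B = V + ((C−V)·d_B)·d_B = V + 9.8891·d_B = (7.2629,-27.1880)
sweep = 180° − θ = 54.2274°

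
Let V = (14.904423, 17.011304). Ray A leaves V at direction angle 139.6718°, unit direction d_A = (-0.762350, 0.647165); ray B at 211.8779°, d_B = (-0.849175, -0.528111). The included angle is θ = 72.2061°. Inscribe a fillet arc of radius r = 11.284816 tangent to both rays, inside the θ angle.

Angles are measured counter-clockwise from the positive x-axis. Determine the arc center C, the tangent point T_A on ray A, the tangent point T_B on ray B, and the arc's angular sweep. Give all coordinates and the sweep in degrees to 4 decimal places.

bisector direction at 175.7748° = (-0.997282,0.073676)
center distance |VC| = r/sin(θ/2) = 11.284816/sin(36.1031°) = 19.151497
C = V + |VC|·bis = (-4.1950,18.4223)
T_A = V + ((C−V)·d_A)·d_A = V + 15.4736·d_A = (3.1081,27.0253)
T_B = V + ((C−V)·d_B)·d_B = V + 15.4736·d_B = (1.7646,8.8395)
sweep = 180° − θ = 107.7939°

center=(-4.1950,18.4223) T_A=(3.1081,27.0253) T_B=(1.7646,8.8395) sweep=107.7939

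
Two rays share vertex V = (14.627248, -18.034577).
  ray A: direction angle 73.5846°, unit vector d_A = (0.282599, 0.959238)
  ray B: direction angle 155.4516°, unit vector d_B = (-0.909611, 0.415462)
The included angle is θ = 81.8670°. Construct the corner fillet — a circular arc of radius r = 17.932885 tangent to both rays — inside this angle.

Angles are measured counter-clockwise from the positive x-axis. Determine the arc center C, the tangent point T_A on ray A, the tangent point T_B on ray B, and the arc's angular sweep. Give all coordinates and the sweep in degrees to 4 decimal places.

bisector direction at 114.5181° = (-0.414981,0.909830)
center distance |VC| = r/sin(θ/2) = 17.932885/sin(40.9335°) = 27.370818
C = V + |VC|·bis = (3.2689,6.8682)
T_A = V + ((C−V)·d_A)·d_A = V + 20.6778·d_A = (20.4708,1.8004)
T_B = V + ((C−V)·d_B)·d_B = V + 20.6778·d_B = (-4.1815,-9.4437)
sweep = 180° − θ = 98.1330°

center=(3.2689,6.8682) T_A=(20.4708,1.8004) T_B=(-4.1815,-9.4437) sweep=98.1330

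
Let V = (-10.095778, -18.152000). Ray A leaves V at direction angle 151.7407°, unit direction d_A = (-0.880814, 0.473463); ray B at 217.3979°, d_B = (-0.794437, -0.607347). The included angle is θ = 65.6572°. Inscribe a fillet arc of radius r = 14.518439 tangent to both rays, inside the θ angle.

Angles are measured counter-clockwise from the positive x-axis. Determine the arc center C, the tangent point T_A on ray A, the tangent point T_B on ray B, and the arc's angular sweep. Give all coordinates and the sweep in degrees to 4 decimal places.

bisector direction at 184.5693° = (-0.996822,-0.079665)
center distance |VC| = r/sin(θ/2) = 14.518439/sin(32.8286°) = 26.780477
C = V + |VC|·bis = (-36.7911,-20.2855)
T_A = V + ((C−V)·d_A)·d_A = V + 22.5035·d_A = (-29.9172,-7.4974)
T_B = V + ((C−V)·d_B)·d_B = V + 22.5035·d_B = (-27.9734,-31.8194)
sweep = 180° − θ = 114.3428°

center=(-36.7911,-20.2855) T_A=(-29.9172,-7.4974) T_B=(-27.9734,-31.8194) sweep=114.3428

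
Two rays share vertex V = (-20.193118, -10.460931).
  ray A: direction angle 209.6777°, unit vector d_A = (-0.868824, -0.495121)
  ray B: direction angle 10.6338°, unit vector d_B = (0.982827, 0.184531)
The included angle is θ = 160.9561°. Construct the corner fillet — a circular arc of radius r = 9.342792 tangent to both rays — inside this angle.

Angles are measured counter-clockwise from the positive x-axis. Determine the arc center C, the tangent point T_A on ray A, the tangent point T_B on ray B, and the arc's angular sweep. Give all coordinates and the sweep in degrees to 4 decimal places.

bisector direction at 290.1558° = (0.344573,-0.938759)
center distance |VC| = r/sin(θ/2) = 9.342792/sin(80.4780°) = 9.473312
C = V + |VC|·bis = (-16.9289,-19.3541)
T_A = V + ((C−V)·d_A)·d_A = V + 1.5671·d_A = (-21.5547,-11.2368)
T_B = V + ((C−V)·d_B)·d_B = V + 1.5671·d_B = (-18.6529,-10.1717)
sweep = 180° − θ = 19.0439°

center=(-16.9289,-19.3541) T_A=(-21.5547,-11.2368) T_B=(-18.6529,-10.1717) sweep=19.0439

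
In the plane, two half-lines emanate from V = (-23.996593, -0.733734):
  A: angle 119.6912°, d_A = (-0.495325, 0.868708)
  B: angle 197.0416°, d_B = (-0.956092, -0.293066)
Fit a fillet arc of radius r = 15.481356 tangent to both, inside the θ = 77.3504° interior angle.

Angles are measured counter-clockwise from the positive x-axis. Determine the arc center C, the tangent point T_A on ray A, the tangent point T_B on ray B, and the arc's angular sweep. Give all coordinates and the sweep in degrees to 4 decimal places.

center=(-47.0255,8.3997) T_A=(-33.5767,16.0680) T_B=(-42.4884,-6.4019) sweep=102.6496

bisector direction at 158.3664° = (-0.929560,0.368670)
center distance |VC| = r/sin(θ/2) = 15.481356/sin(38.6752°) = 24.773943
C = V + |VC|·bis = (-47.0255,8.3997)
T_A = V + ((C−V)·d_A)·d_A = V + 19.3410·d_A = (-33.5767,16.0680)
T_B = V + ((C−V)·d_B)·d_B = V + 19.3410·d_B = (-42.4884,-6.4019)
sweep = 180° − θ = 102.6496°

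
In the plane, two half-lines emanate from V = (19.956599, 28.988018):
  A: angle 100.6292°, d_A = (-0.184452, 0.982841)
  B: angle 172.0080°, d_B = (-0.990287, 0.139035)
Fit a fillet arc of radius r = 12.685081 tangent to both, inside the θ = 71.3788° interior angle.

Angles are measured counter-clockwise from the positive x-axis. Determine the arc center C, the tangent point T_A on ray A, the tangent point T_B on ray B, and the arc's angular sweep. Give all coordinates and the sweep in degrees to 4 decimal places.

center=(4.2317,44.0053) T_A=(16.6992,46.3450) T_B=(2.4681,31.4434) sweep=108.6212

bisector direction at 136.3186° = (-0.723191,0.690648)
center distance |VC| = r/sin(θ/2) = 12.685081/sin(35.6894°) = 21.743705
C = V + |VC|·bis = (4.2317,44.0053)
T_A = V + ((C−V)·d_A)·d_A = V + 17.6601·d_A = (16.6992,46.3450)
T_B = V + ((C−V)·d_B)·d_B = V + 17.6601·d_B = (2.4681,31.4434)
sweep = 180° − θ = 108.6212°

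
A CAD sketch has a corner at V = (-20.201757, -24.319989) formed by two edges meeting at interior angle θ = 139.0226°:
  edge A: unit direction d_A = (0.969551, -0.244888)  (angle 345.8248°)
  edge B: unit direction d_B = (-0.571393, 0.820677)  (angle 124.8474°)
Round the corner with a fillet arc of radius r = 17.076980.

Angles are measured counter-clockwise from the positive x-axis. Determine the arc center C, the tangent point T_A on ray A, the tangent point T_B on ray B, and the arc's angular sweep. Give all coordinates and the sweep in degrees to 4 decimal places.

bisector direction at 55.3361° = (0.568761,0.822503)
center distance |VC| = r/sin(θ/2) = 17.076980/sin(69.5113°) = 18.230200
C = V + |VC|·bis = (-9.8331,-9.3256)
T_A = V + ((C−V)·d_A)·d_A = V + 6.3810·d_A = (-14.0151,-25.8826)
T_B = V + ((C−V)·d_B)·d_B = V + 6.3810·d_B = (-23.8478,-19.0833)
sweep = 180° − θ = 40.9774°

center=(-9.8331,-9.3256) T_A=(-14.0151,-25.8826) T_B=(-23.8478,-19.0833) sweep=40.9774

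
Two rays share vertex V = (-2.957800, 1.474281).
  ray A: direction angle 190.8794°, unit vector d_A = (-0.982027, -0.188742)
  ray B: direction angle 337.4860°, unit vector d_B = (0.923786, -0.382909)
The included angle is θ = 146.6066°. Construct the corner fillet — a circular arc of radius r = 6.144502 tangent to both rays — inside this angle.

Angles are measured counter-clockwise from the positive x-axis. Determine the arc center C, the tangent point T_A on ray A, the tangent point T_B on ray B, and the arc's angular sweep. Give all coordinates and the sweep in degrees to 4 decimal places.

bisector direction at 264.1827° = (-0.101357,-0.994850)
center distance |VC| = r/sin(θ/2) = 6.144502/sin(73.3033°) = 6.414963
C = V + |VC|·bis = (-3.6080,-4.9076)
T_A = V + ((C−V)·d_A)·d_A = V + 1.8431·d_A = (-4.7677,1.1264)
T_B = V + ((C−V)·d_B)·d_B = V + 1.8431·d_B = (-1.2552,0.7686)
sweep = 180° − θ = 33.3934°

center=(-3.6080,-4.9076) T_A=(-4.7677,1.1264) T_B=(-1.2552,0.7686) sweep=33.3934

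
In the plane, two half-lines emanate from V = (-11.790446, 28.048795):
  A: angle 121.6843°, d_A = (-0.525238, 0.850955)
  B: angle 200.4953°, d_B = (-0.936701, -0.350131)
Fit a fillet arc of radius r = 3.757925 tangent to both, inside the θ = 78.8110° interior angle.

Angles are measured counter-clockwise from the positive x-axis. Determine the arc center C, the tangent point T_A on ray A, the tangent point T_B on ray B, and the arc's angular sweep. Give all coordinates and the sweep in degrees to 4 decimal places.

center=(-17.3908,29.9673) T_A=(-14.1929,31.9411) T_B=(-16.0750,26.4473) sweep=101.1890

bisector direction at 161.0898° = (-0.946028,0.324086)
center distance |VC| = r/sin(θ/2) = 3.757925/sin(39.4055°) = 5.919813
C = V + |VC|·bis = (-17.3908,29.9673)
T_A = V + ((C−V)·d_A)·d_A = V + 4.5741·d_A = (-14.1929,31.9411)
T_B = V + ((C−V)·d_B)·d_B = V + 4.5741·d_B = (-16.0750,26.4473)
sweep = 180° − θ = 101.1890°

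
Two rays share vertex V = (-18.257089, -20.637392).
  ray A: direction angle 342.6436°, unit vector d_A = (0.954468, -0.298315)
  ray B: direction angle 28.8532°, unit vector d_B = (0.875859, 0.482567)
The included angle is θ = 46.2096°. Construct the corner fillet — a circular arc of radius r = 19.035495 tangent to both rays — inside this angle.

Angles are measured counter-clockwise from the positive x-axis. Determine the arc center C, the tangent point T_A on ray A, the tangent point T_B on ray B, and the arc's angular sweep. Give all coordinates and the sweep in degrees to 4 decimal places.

center=(30.0077,-15.7787) T_A=(24.3291,-33.9475) T_B=(20.8218,0.8937) sweep=133.7904

bisector direction at 5.7484° = (0.994971,0.100160)
center distance |VC| = r/sin(θ/2) = 19.035495/sin(23.1048°) = 48.508684
C = V + |VC|·bis = (30.0077,-15.7787)
T_A = V + ((C−V)·d_A)·d_A = V + 44.6177·d_A = (24.3291,-33.9475)
T_B = V + ((C−V)·d_B)·d_B = V + 44.6177·d_B = (20.8218,0.8937)
sweep = 180° − θ = 133.7904°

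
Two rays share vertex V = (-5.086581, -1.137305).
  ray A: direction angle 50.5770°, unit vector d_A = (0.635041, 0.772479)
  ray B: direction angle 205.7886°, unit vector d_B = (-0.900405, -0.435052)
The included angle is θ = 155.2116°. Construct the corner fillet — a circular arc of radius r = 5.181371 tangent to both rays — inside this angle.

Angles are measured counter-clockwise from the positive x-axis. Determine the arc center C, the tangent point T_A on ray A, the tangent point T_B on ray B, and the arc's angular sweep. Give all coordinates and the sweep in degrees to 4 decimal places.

bisector direction at 128.1828° = (-0.618172,0.786043)
center distance |VC| = r/sin(θ/2) = 5.181371/sin(77.6058°) = 5.305009
C = V + |VC|·bis = (-8.3660,3.0327)
T_A = V + ((C−V)·d_A)·d_A = V + 1.1386·d_A = (-4.3635,-0.2577)
T_B = V + ((C−V)·d_B)·d_B = V + 1.1386·d_B = (-6.1118,-1.6327)
sweep = 180° − θ = 24.7884°

center=(-8.3660,3.0327) T_A=(-4.3635,-0.2577) T_B=(-6.1118,-1.6327) sweep=24.7884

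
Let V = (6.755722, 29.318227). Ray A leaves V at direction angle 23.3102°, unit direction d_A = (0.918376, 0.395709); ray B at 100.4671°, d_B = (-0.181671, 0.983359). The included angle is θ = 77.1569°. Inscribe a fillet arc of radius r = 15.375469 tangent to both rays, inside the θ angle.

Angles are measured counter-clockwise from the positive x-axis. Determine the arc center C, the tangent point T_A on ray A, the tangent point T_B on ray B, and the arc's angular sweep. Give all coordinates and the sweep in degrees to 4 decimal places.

bisector direction at 61.8886° = (0.471187,0.882034)
center distance |VC| = r/sin(θ/2) = 15.375469/sin(38.5784°) = 24.656549
C = V + |VC|·bis = (18.3736,51.0661)
T_A = V + ((C−V)·d_A)·d_A = V + 19.2754·d_A = (24.4578,36.9457)
T_B = V + ((C−V)·d_B)·d_B = V + 19.2754·d_B = (3.2539,48.2729)
sweep = 180° − θ = 102.8431°

center=(18.3736,51.0661) T_A=(24.4578,36.9457) T_B=(3.2539,48.2729) sweep=102.8431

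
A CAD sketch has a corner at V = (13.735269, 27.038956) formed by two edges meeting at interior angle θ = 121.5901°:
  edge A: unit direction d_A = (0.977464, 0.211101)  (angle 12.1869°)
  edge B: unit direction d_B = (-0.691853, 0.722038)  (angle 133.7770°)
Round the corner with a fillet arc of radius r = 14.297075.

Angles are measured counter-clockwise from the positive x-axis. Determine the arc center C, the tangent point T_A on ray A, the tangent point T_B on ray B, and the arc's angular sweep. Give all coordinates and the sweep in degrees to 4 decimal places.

center=(18.5290,42.7010) T_A=(21.5471,28.7261) T_B=(8.2060,32.8095) sweep=58.4099

bisector direction at 72.9819° = (0.292673,0.956213)
center distance |VC| = r/sin(θ/2) = 14.297075/sin(60.7951°) = 16.379200
C = V + |VC|·bis = (18.5290,42.7010)
T_A = V + ((C−V)·d_A)·d_A = V + 7.9920·d_A = (21.5471,28.7261)
T_B = V + ((C−V)·d_B)·d_B = V + 7.9920·d_B = (8.2060,32.8095)
sweep = 180° − θ = 58.4099°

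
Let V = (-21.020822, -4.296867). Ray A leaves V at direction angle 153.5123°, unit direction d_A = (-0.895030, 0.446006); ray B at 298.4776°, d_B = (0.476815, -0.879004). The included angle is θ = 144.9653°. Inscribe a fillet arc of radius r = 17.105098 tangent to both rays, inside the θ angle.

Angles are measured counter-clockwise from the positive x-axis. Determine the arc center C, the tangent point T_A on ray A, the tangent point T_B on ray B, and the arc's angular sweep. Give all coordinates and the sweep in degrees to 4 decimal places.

center=(-33.4820,-17.1985) T_A=(-25.8530,-1.8889) T_B=(-18.4465,-9.0425) sweep=35.0347

bisector direction at 225.9950° = (-0.694722,-0.719279)
center distance |VC| = r/sin(θ/2) = 17.105098/sin(72.4827°) = 17.936907
C = V + |VC|·bis = (-33.4820,-17.1985)
T_A = V + ((C−V)·d_A)·d_A = V + 5.3989·d_A = (-25.8530,-1.8889)
T_B = V + ((C−V)·d_B)·d_B = V + 5.3989·d_B = (-18.4465,-9.0425)
sweep = 180° − θ = 35.0347°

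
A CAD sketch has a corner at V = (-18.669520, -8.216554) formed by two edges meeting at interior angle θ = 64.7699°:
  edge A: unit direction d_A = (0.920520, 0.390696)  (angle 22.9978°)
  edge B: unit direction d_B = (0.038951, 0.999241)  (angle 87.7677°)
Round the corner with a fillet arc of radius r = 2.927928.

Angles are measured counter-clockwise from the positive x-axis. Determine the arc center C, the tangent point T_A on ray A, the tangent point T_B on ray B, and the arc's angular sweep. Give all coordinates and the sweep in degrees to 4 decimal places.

center=(-15.5640,-3.7177) T_A=(-14.4201,-6.4130) T_B=(-18.4897,-3.6037) sweep=115.2301

bisector direction at 55.3828° = (0.568092,0.822965)
center distance |VC| = r/sin(θ/2) = 2.927928/sin(32.3850°) = 5.466581
C = V + |VC|·bis = (-15.5640,-3.7177)
T_A = V + ((C−V)·d_A)·d_A = V + 4.6164·d_A = (-14.4201,-6.4130)
T_B = V + ((C−V)·d_B)·d_B = V + 4.6164·d_B = (-18.4897,-3.6037)
sweep = 180° − θ = 115.2301°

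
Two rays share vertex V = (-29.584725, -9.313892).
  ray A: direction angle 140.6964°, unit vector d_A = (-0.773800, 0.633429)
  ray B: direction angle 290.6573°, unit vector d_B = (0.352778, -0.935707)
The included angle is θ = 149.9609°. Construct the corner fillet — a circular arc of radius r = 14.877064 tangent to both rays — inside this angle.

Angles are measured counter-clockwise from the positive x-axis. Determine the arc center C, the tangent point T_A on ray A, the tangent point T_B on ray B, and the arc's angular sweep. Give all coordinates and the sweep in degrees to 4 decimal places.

bisector direction at 215.6769° = (-0.812319,-0.583213)
center distance |VC| = r/sin(θ/2) = 14.877064/sin(74.9805°) = 15.403279
C = V + |VC|·bis = (-42.0971,-18.2973)
T_A = V + ((C−V)·d_A)·d_A = V + 3.9917·d_A = (-32.6735,-6.7854)
T_B = V + ((C−V)·d_B)·d_B = V + 3.9917·d_B = (-28.1765,-13.0490)
sweep = 180° − θ = 30.0391°

center=(-42.0971,-18.2973) T_A=(-32.6735,-6.7854) T_B=(-28.1765,-13.0490) sweep=30.0391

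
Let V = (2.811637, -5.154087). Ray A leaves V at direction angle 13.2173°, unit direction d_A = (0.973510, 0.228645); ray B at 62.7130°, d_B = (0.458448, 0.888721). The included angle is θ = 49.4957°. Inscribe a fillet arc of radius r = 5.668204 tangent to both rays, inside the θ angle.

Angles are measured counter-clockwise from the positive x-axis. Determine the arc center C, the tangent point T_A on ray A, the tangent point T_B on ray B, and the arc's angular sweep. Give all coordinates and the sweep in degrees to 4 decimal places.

center=(13.4864,3.1755) T_A=(14.7824,-2.3426) T_B=(8.4489,5.7741) sweep=130.5043

bisector direction at 37.9652° = (0.788385,0.615182)
center distance |VC| = r/sin(θ/2) = 5.668204/sin(24.7478°) = 13.540030
C = V + |VC|·bis = (13.4864,3.1755)
T_A = V + ((C−V)·d_A)·d_A = V + 12.2965·d_A = (14.7824,-2.3426)
T_B = V + ((C−V)·d_B)·d_B = V + 12.2965·d_B = (8.4489,5.7741)
sweep = 180° − θ = 130.5043°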